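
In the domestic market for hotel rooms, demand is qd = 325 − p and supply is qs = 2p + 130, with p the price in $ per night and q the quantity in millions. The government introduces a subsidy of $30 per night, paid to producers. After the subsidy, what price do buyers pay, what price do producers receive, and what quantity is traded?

Without the subsidy, 325 − p = 2p + 130 gives 3p = 195, so p* = $65 and q* = 260.
With a per-unit subsidy paid to producers, each receives p + 30 per unit sold, so supply becomes qs = 2(p + 30) + 130.
New equilibrium: buyers pay $45, producers receive $75, q = 280. (Wedge: pb − ps = −30.)

Buyers pay $45; producers receive $75; quantity = 280.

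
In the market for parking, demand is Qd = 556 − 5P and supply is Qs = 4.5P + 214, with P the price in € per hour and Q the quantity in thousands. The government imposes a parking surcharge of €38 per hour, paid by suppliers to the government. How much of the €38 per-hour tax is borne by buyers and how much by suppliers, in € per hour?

Before the tax: set 556 − 5P = 4.5P + 214 → P* = €36, Q* = 376.
With the tax collected from suppliers, supply shifts: Qs = 4.5(P − 38) + 214.
Solving gives Q = 286 with buyers paying €54 and suppliers receiving €16 (the €38 wedge).
Burden on buyers: €18; on suppliers: €20. (They sum to €38.)

Buyers bear €18 per hour; suppliers bear €20 per hour.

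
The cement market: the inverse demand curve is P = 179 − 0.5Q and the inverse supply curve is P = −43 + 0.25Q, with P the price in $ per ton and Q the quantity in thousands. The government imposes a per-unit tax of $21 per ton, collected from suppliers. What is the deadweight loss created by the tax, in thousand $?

Deadweight loss = $294 thousand.

Rewrite in direct form: Qd = 358 − 2P and Qs = 4P + 172.
Without the tax, 358 − 2P = 4P + 172 gives 6P = 186, so P* = $31 and Q* = 296.
With the tax collected from suppliers, supply shifts: Qs = 4(P − 21) + 172.
Solving gives Q = 268 with buyers paying $45 and suppliers receiving $24 (the $21 wedge).
Quantity falls by |ΔQ| = |296 − 268| = 28.
DWL = ½ · t · |ΔQ| = ½ · 21 · 28 = $294.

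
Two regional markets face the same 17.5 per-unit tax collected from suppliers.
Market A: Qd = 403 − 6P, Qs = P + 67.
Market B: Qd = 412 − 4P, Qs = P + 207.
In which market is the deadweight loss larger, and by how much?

Market A, by 8.75.

Market A: pre-tax P* = 48, Q* = 115; post-tax Q = 100; deadweight loss = 131.25.
Market B: pre-tax P* = 41, Q* = 248; post-tax Q = 234; deadweight loss = 122.5.
Difference: 131.25 vs 122.5 → market A is larger by 8.75.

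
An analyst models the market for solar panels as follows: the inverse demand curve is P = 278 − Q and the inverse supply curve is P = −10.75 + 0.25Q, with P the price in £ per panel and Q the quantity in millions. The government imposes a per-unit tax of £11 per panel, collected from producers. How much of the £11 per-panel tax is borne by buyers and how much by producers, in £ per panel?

Buyers bear £8.8 per panel; producers bear £2.2 per panel.

Inverting to Q(P) form: Qd = 278 − P; Qs = 4P + 43.
Before the tax: set 278 − P = 4P + 43 → P* = £47, Q* = 231.
With the tax collected from producers, supply shifts: Qs = 4(P − 11) + 43.
Solving gives Q = 222.2 with buyers paying £55.8 and producers receiving £44.8 (the £11 wedge).
Burden on buyers: £8.8; on producers: £2.2. (They sum to £11.)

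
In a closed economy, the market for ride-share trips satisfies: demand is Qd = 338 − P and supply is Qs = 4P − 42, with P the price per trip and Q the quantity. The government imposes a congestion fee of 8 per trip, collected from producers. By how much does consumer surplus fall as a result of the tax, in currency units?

Before the tax: set 338 − P = 4P − 42 → P* = 76, Q* = 262.
With the tax collected from producers, supply shifts: Qs = 4(P − 8) − 42.
Solving gives Q = 255.6 with buyers paying 82.4 and producers receiving 74.4 (the 8 wedge).
ΔCS is the trapezoid between Q = 255.6 and Q = 262 of height 6.4: ½ · (262 + 255.6) · 6.4 = 1656.32.

Consumer surplus falls by 1656.32.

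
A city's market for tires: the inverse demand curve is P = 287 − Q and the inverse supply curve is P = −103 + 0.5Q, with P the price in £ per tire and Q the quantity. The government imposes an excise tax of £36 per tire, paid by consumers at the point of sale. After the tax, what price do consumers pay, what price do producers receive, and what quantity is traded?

Rewrite in direct form: Qd = 287 − P and Qs = 2P + 206.
Without the tax, 287 − P = 2P + 206 gives 3P = 81, so P* = £27 and Q* = 260.
With the tax collected from consumers, demand (in seller-price terms) shifts: Qd = 287 − (P + 36).
New equilibrium: consumers pay £51, producers receive £15, Q = 236. (Wedge: Pb − Ps = 36.)
The less price-elastic side of the market bears the larger share of a per-unit tax.

Consumers pay £51; producers receive £15; quantity = 236.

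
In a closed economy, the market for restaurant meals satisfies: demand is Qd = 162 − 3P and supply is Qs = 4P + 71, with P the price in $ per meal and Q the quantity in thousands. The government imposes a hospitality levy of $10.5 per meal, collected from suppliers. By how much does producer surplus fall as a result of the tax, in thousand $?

Before the tax: set 162 − 3P = 4P + 71 → P* = $13, Q* = 123.
With the tax collected from suppliers, supply shifts: Qs = 4(P − 10.5) + 71.
Solving gives Q = 105 with consumers paying $19 and suppliers receiving $8.5 (the $10.5 wedge).
ΔPS is the trapezoid between Q = 105 and Q = 123 of height $4.5: ½ · (123 + 105) · 4.5 = $513.

Producer surplus falls by $513 thousand.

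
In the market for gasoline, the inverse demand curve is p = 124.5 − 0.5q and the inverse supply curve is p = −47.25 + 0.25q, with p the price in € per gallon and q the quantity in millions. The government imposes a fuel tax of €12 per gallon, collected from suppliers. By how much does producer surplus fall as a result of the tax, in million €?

Producer surplus falls by €884 million.

Inverting to q(p) form: qd = 249 − 2p; qs = 4p + 189.
Without the tax, 249 − 2p = 4p + 189 gives 6p = 60, so p* = €10 and q* = 229.
With the tax collected from suppliers, supply shifts: qs = 4(p − 12) + 189.
New equilibrium: buyers pay €18, suppliers receive €6, q = 213. (Wedge: pb − ps = 12.)
ΔPS is the trapezoid between Q = 213 and Q = 229 of height €4: ½ · (229 + 213) · 4 = €884.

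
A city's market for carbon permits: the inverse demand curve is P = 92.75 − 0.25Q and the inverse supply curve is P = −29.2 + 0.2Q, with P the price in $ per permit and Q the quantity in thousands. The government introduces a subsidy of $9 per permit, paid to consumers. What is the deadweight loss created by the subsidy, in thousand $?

Rewrite in direct form: Qd = 371 − 4P and Qs = 5P + 146.
Without the subsidy, 371 − 4P = 5P + 146 gives 9P = 225, so P* = $25 and Q* = 271.
With a per-unit subsidy paid to consumers, each effectively pays P − 9, so demand becomes Qd = 371 − 4(P − 9).
New equilibrium: consumers pay $20, suppliers receive $29, Q = 291. (Wedge: Pb − Ps = −9.)
Quantity rises by |ΔQ| = |271 − 291| = 20.
DWL = ½ · t · |ΔQ| = ½ · 9 · 20 = $90.

Deadweight loss = $90 thousand.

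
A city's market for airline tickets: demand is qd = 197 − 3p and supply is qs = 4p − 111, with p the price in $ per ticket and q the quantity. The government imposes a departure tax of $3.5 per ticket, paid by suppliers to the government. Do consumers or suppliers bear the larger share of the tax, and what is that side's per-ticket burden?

Consumers bear the larger share: $2 per ticket.

Before the tax: set 197 − 3p = 4p − 111 → p* = $44, q* = 65.
With the tax collected from suppliers, supply shifts: qs = 4(p − 3.5) − 111.
New equilibrium: consumers pay $46, suppliers receive $42.5, q = 59. (Wedge: pb − ps = 3.5.)
Per-ticket burden: consumers $2, suppliers $1.5.
Consumers take the larger share because demand is less price-elastic here (demand slope 3 vs supply slope 4).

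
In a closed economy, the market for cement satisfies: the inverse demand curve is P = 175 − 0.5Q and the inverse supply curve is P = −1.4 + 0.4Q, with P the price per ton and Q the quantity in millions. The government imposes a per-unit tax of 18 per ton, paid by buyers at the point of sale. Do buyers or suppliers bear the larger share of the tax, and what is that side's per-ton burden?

Buyers bear the larger share: 10 per ton.

Rewrite in direct form: Qd = 350 − 2P and Qs = 2.5P + 3.5.
Without the tax, 350 − 2P = 2.5P + 3.5 gives 4.5P = 346.5, so P* = 77 and Q* = 196.
With the tax collected from buyers, demand (in seller-price terms) shifts: Qd = 350 − 2(P + 18).
Solving gives Q = 176 with buyers paying 87 and suppliers receiving 69 (the 18 wedge).
Per-ton burden: buyers 10, suppliers 8.
Buyers take the larger share because demand is less price-elastic here (demand slope 2 vs supply slope 2.5).
The less price-elastic side of the market bears the larger share of a per-unit tax.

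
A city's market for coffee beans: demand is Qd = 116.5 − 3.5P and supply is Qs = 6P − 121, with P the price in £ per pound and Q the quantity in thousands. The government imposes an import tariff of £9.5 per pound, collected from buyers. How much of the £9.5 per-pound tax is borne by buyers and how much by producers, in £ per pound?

Buyers bear £6 per pound; producers bear £3.5 per pound.

Before the tax: set 116.5 − 3.5P = 6P − 121 → P* = £25, Q* = 29.
With the tax collected from buyers, demand (in seller-price terms) shifts: Qd = 116.5 − 3.5(P + 9.5).
Solving gives Q = 8 with buyers paying £31 and producers receiving £21.5 (the £9.5 wedge).
Burden on buyers: £6; on producers: £3.5. (They sum to £9.5.)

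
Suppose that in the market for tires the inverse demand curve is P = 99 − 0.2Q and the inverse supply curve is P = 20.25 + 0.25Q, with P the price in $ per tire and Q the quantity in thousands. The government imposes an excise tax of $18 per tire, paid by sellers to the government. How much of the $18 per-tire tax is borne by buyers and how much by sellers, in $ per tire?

Buyers bear $8 per tire; sellers bear $10 per tire.

Inverting to Q(P) form: Qd = 495 − 5P; Qs = 4P − 81.
Before the tax: set 495 − 5P = 4P − 81 → P* = $64, Q* = 175.
With the tax collected from sellers, supply shifts: Qs = 4(P − 18) − 81.
Solving gives Q = 135 with buyers paying $72 and sellers receiving $54 (the $18 wedge).
Burden on buyers: $8; on sellers: $10. (They sum to $18.)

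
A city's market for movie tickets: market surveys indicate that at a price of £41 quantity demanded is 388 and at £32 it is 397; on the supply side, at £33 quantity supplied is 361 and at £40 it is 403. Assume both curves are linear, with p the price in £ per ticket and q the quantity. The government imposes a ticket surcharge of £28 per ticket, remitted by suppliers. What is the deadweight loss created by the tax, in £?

Demand slope: (397 − 388)/(32 − 41) = -1, so qd = 429 − p.
Supply slope: (403 − 361)/(40 − 33) = 6, so qs = 6p + 163.
Before the tax: set 429 − p = 6p + 163 → p* = £38, q* = 391.
With the tax collected from suppliers, supply shifts: qs = 6(p − 28) + 163.
New equilibrium: consumers pay £62, suppliers receive £34, q = 367. (Wedge: pb − ps = 28.)
Quantity falls by |ΔQ| = |391 − 367| = 24.
DWL = ½ · t · |ΔQ| = ½ · 28 · 24 = £336.

Deadweight loss = £336.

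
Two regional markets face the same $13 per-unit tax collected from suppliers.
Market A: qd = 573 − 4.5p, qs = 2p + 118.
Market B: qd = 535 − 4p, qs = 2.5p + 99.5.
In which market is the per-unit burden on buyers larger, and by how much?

Market B, by $1.

Market A: pre-tax p* = $70, q* = 258; post-tax q = 240; per-unit burden on buyers = $4.
Market B: pre-tax p* = $67, q* = 267; post-tax q = 247; per-unit burden on buyers = $5.
Difference: $4 vs $5 → market B is larger by $1.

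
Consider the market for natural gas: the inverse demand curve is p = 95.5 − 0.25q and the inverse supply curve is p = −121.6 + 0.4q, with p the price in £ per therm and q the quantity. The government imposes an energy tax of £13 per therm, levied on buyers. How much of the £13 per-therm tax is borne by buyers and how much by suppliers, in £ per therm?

Buyers bear £5 per therm; suppliers bear £8 per therm.

Rewrite in direct form: qd = 382 − 4p and qs = 2.5p + 304.
Before the tax: set 382 − 4p = 2.5p + 304 → p* = £12, q* = 334.
With the tax collected from buyers, demand (in seller-price terms) shifts: qd = 382 − 4(p + 13).
New equilibrium: buyers pay £17, suppliers receive £4, q = 314. (Wedge: pb − ps = 13.)
Burden on buyers: £5; on suppliers: £8. (They sum to £13.)
The less price-elastic side of the market bears the larger share of a per-unit tax.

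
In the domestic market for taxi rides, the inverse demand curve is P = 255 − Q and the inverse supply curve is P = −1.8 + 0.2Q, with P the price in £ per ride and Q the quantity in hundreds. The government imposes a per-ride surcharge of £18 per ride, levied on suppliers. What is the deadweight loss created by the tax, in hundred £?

Deadweight loss = £135 hundred.

Inverting to Q(P) form: Qd = 255 − P; Qs = 5P + 9.
Without the tax, 255 − P = 5P + 9 gives 6P = 246, so P* = £41 and Q* = 214.
With the tax collected from suppliers, supply shifts: Qs = 5(P − 18) + 9.
New equilibrium: buyers pay £56, suppliers receive £38, Q = 199. (Wedge: Pb − Ps = 18.)
Quantity falls by |ΔQ| = |214 − 199| = 15.
DWL = ½ · t · |ΔQ| = ½ · 18 · 15 = £135.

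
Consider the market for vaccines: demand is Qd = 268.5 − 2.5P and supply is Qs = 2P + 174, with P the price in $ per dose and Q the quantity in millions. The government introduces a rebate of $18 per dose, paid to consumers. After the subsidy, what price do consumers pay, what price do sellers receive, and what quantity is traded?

Without the subsidy, 268.5 − 2.5P = 2P + 174 gives 4.5P = 94.5, so P* = $21 and Q* = 216.
With a per-unit subsidy paid to consumers, each effectively pays P − 18, so demand becomes Qd = 268.5 − 2.5(P − 18).
New equilibrium: consumers pay $13, sellers receive $31, Q = 236. (Wedge: Pb − Ps = −18.)

Consumers pay $13; sellers receive $31; quantity = 236.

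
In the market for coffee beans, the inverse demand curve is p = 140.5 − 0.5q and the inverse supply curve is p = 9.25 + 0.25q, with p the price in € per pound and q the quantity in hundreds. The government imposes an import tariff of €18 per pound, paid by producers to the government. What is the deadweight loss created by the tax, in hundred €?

Rewrite in direct form: qd = 281 − 2p and qs = 4p − 37.
Without the tax, 281 − 2p = 4p − 37 gives 6p = 318, so p* = €53 and q* = 175.
With the tax collected from producers, supply shifts: qs = 4(p − 18) − 37.
Solving gives q = 151 with consumers paying €65 and producers receiving €47 (the €18 wedge).
Quantity falls by |ΔQ| = |175 − 151| = 24.
DWL = ½ · t · |ΔQ| = ½ · 18 · 24 = €216.

Deadweight loss = €216 hundred.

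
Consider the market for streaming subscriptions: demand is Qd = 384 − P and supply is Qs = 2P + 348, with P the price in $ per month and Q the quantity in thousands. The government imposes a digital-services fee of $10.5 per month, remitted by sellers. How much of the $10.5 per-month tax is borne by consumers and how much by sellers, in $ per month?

Consumers bear $7 per month; sellers bear $3.5 per month.

Before the tax: set 384 − P = 2P + 348 → P* = $12, Q* = 372.
With the tax collected from sellers, supply shifts: Qs = 2(P − 10.5) + 348.
New equilibrium: consumers pay $19, sellers receive $8.5, Q = 365. (Wedge: Pb − Ps = 10.5.)
Burden on consumers: $7; on sellers: $3.5. (They sum to $10.5.)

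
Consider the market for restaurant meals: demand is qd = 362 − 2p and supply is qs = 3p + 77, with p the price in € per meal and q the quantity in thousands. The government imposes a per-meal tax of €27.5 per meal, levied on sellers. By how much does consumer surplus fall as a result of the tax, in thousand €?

Consumer surplus falls by €3819.75 thousand.

Before the tax: set 362 − 2p = 3p + 77 → p* = €57, q* = 248.
With the tax collected from sellers, supply shifts: qs = 3(p − 27.5) + 77.
New equilibrium: consumers pay €73.5, sellers receive €46, q = 215. (Wedge: pb − ps = 27.5.)
ΔCS is the trapezoid between Q = 215 and Q = 248 of height €16.5: ½ · (248 + 215) · 16.5 = €3819.75.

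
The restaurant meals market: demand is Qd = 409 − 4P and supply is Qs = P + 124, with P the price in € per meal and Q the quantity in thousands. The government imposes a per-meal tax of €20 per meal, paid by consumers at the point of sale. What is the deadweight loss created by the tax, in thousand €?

Deadweight loss = €160 thousand.

Before the tax: set 409 − 4P = P + 124 → P* = €57, Q* = 181.
With the tax collected from consumers, demand (in seller-price terms) shifts: Qd = 409 − 4(P + 20).
Solving gives Q = 165 with consumers paying €61 and producers receiving €41 (the €20 wedge).
Quantity falls by |ΔQ| = |181 − 165| = 16.
DWL = ½ · t · |ΔQ| = ½ · 20 · 16 = €160.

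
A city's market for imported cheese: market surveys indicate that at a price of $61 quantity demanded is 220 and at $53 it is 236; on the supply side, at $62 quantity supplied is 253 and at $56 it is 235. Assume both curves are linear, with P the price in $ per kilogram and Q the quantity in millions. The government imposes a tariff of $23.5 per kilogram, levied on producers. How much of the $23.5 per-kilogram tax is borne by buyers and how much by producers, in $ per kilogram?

Demand slope: (236 − 220)/(53 − 61) = -2, so Qd = 342 − 2P.
Supply slope: (235 − 253)/(56 − 62) = 3, so Qs = 3P + 67.
Without the tax, 342 − 2P = 3P + 67 gives 5P = 275, so P* = $55 and Q* = 232.
With the tax collected from producers, supply shifts: Qs = 3(P − 23.5) + 67.
Solving gives Q = 203.8 with buyers paying $69.1 and producers receiving $45.6 (the $23.5 wedge).
Burden on buyers: $14.1; on producers: $9.4. (They sum to $23.5.)
The less price-elastic side of the market bears the larger share of a per-unit tax.

Buyers bear $14.1 per kilogram; producers bear $9.4 per kilogram.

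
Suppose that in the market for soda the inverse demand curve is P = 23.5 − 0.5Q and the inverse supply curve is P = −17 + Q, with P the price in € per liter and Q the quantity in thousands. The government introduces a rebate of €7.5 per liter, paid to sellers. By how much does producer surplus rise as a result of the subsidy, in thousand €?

Inverting to Q(P) form: Qd = 47 − 2P; Qs = P + 17.
Without the subsidy, 47 − 2P = P + 17 gives 3P = 30, so P* = €10 and Q* = 27.
With a per-unit subsidy paid to sellers, each receives P + 7.5 per unit sold, so supply becomes Qs = (P + 7.5) + 17.
New equilibrium: buyers pay €7.5, sellers receive €15, Q = 32. (Wedge: Pb − Ps = −7.5.)
ΔPS is the trapezoid between Q = 32 and Q = 27 of height €5: ½ · (27 + 32) · 5 = €147.5.

Producer surplus rises by €147.5 thousand.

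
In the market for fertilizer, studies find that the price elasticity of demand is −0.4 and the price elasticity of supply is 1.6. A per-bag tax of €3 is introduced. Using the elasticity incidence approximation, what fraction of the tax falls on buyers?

Incidence ratio: buyers' share ≈ εs / (εs + |εd|) = 1.6 / (1.6 + 0.4) = 0.8.
Supply is the more elastic side, so buyers bear the larger share.

Buyers' share ≈ 0.8.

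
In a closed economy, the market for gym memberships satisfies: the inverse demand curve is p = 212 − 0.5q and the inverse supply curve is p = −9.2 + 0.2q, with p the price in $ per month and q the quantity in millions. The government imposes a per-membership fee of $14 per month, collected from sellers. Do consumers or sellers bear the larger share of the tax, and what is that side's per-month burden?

Consumers bear the larger share: $10 per month.

Rewrite in direct form: qd = 424 − 2p and qs = 5p + 46.
Without the tax, 424 − 2p = 5p + 46 gives 7p = 378, so p* = $54 and q* = 316.
With the tax collected from sellers, supply shifts: qs = 5(p − 14) + 46.
Solving gives q = 296 with consumers paying $64 and sellers receiving $50 (the $14 wedge).
Per-month burden: consumers $10, sellers $4.
Consumers take the larger share because demand is less price-elastic here (demand slope 2 vs supply slope 5).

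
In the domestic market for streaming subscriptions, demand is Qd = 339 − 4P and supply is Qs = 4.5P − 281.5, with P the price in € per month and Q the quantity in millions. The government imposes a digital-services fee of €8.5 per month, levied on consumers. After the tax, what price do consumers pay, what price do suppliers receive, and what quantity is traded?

Consumers pay €77.5; suppliers receive €69; quantity = 29.

Without the tax, 339 − 4P = 4.5P − 281.5 gives 8.5P = 620.5, so P* = €73 and Q* = 47.
With the tax collected from consumers, demand (in seller-price terms) shifts: Qd = 339 − 4(P + 8.5).
Solving gives Q = 29 with consumers paying €77.5 and suppliers receiving €69 (the €8.5 wedge).
The less price-elastic side of the market bears the larger share of a per-unit tax.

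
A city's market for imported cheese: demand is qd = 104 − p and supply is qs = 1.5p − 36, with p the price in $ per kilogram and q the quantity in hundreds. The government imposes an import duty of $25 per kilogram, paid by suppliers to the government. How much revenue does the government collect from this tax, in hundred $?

Tax revenue = $825 hundred.

Without the tax, 104 − p = 1.5p − 36 gives 2.5p = 140, so p* = $56 and q* = 48.
With the tax collected from suppliers, supply shifts: qs = 1.5(p − 25) − 36.
Solving gives q = 33 with buyers paying $71 and suppliers receiving $46 (the $25 wedge).
Revenue = t · Q = 25 · 33 = $825.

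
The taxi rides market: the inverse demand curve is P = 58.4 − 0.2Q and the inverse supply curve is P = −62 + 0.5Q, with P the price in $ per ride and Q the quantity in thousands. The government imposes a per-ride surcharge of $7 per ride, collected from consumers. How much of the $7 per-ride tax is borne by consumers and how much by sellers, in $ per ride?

Consumers bear $2 per ride; sellers bear $5 per ride.

Rewrite in direct form: Qd = 292 − 5P and Qs = 2P + 124.
Before the tax: set 292 − 5P = 2P + 124 → P* = $24, Q* = 172.
With the tax collected from consumers, demand (in seller-price terms) shifts: Qd = 292 − 5(P + 7).
Solving gives Q = 162 with consumers paying $26 and sellers receiving $19 (the $7 wedge).
Burden on consumers: $2; on sellers: $5. (They sum to $7.)
The less price-elastic side of the market bears the larger share of a per-unit tax.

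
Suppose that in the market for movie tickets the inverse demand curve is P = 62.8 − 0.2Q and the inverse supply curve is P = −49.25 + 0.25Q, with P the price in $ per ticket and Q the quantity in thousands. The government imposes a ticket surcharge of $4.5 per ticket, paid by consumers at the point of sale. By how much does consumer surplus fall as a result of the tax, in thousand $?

Rewrite in direct form: Qd = 314 − 5P and Qs = 4P + 197.
Without the tax, 314 − 5P = 4P + 197 gives 9P = 117, so P* = $13 and Q* = 249.
With the tax collected from consumers, demand (in seller-price terms) shifts: Qd = 314 − 5(P + 4.5).
New equilibrium: consumers pay $15, sellers receive $10.5, Q = 239. (Wedge: Pb − Ps = 4.5.)
ΔCS is the trapezoid between Q = 239 and Q = 249 of height $2: ½ · (249 + 239) · 2 = $488.

Consumer surplus falls by $488 thousand.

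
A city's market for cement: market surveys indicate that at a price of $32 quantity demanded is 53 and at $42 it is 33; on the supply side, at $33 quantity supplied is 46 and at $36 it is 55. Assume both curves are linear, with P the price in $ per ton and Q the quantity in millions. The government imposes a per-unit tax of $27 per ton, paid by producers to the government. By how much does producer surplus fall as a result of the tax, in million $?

Demand slope: (33 − 53)/(42 − 32) = -2, so Qd = 117 − 2P.
Supply slope: (55 − 46)/(36 − 33) = 3, so Qs = 3P − 53.
Before the tax: set 117 − 2P = 3P − 53 → P* = $34, Q* = 49.
With the tax collected from producers, supply shifts: Qs = 3(P − 27) − 53.
Solving gives Q = 16.6 with buyers paying $50.2 and producers receiving $23.2 (the $27 wedge).
ΔPS is the trapezoid between Q = 16.6 and Q = 49 of height $10.8: ½ · (49 + 16.6) · 10.8 = $354.24.

Producer surplus falls by $354.24 million.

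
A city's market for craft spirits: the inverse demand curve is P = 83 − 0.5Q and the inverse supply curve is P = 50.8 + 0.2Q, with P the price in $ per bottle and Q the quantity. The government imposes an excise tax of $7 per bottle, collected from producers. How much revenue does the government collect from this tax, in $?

Tax revenue = $252.

Inverting to Q(P) form: Qd = 166 − 2P; Qs = 5P − 254.
Without the tax, 166 − 2P = 5P − 254 gives 7P = 420, so P* = $60 and Q* = 46.
With the tax collected from producers, supply shifts: Qs = 5(P − 7) − 254.
New equilibrium: buyers pay $65, producers receive $58, Q = 36. (Wedge: Pb − Ps = 7.)
Revenue = t · Q = 7 · 36 = $252.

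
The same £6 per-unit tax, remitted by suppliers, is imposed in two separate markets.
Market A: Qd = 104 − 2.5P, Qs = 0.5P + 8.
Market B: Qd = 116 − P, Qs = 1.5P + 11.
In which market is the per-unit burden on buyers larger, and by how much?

Market A: pre-tax P* = £32, Q* = 24; post-tax Q = 21.5; per-unit burden on buyers = £1.
Market B: pre-tax P* = £42, Q* = 74; post-tax Q = 70.4; per-unit burden on buyers = £3.6.
Difference: £1 vs £3.6 → market B is larger by £2.6.

Market B, by £2.6.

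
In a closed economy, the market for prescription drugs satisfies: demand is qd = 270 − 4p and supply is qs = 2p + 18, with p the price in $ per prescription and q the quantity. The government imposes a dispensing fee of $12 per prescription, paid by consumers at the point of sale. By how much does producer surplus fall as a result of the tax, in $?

Without the tax, 270 − 4p = 2p + 18 gives 6p = 252, so p* = $42 and q* = 102.
With the tax collected from consumers, demand (in seller-price terms) shifts: qd = 270 − 4(p + 12).
Solving gives q = 86 with consumers paying $46 and sellers receiving $34 (the $12 wedge).
ΔPS is the trapezoid between Q = 86 and Q = 102 of height $8: ½ · (102 + 86) · 8 = $752.

Producer surplus falls by $752.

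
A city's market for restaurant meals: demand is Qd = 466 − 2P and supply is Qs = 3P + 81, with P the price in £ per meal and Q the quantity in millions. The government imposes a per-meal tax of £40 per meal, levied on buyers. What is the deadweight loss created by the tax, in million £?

Before the tax: set 466 − 2P = 3P + 81 → P* = £77, Q* = 312.
With the tax collected from buyers, demand (in seller-price terms) shifts: Qd = 466 − 2(P + 40).
Solving gives Q = 264 with buyers paying £101 and sellers receiving £61 (the £40 wedge).
Quantity falls by |ΔQ| = |312 − 264| = 48.
DWL = ½ · t · |ΔQ| = ½ · 40 · 48 = £960.

Deadweight loss = £960 million.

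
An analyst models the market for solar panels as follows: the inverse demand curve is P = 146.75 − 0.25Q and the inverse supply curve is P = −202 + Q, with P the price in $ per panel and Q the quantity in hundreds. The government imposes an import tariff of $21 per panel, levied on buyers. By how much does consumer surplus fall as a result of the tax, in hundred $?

Consumer surplus falls by $1136.52 hundred.

Rewrite in direct form: Qd = 587 − 4P and Qs = P + 202.
Before the tax: set 587 − 4P = P + 202 → P* = $77, Q* = 279.
With the tax collected from buyers, demand (in seller-price terms) shifts: Qd = 587 − 4(P + 21).
New equilibrium: buyers pay $81.2, sellers receive $60.2, Q = 262.2. (Wedge: Pb − Ps = 21.)
ΔCS is the trapezoid between Q = 262.2 and Q = 279 of height $4.2: ½ · (279 + 262.2) · 4.2 = $1136.52.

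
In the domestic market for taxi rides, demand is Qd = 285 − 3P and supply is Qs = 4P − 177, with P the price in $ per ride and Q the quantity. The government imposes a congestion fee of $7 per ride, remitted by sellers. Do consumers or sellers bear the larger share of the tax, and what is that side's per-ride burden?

Consumers bear the larger share: $4 per ride.

Before the tax: set 285 − 3P = 4P − 177 → P* = $66, Q* = 87.
With the tax collected from sellers, supply shifts: Qs = 4(P − 7) − 177.
New equilibrium: consumers pay $70, sellers receive $63, Q = 75. (Wedge: Pb − Ps = 7.)
Per-ride burden: consumers $4, sellers $3.
Consumers take the larger share because demand is less price-elastic here (demand slope 3 vs supply slope 4).
The less price-elastic side of the market bears the larger share of a per-unit tax.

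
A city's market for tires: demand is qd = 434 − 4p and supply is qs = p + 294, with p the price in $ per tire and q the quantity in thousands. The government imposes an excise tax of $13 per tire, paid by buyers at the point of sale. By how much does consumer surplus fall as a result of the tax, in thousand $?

Without the tax, 434 − 4p = p + 294 gives 5p = 140, so p* = $28 and q* = 322.
With the tax collected from buyers, demand (in seller-price terms) shifts: qd = 434 − 4(p + 13).
New equilibrium: buyers pay $30.6, producers receive $17.6, q = 311.6. (Wedge: pb − ps = 13.)
ΔCS is the trapezoid between Q = 311.6 and Q = 322 of height $2.6: ½ · (322 + 311.6) · 2.6 = $823.68.

Consumer surplus falls by $823.68 thousand.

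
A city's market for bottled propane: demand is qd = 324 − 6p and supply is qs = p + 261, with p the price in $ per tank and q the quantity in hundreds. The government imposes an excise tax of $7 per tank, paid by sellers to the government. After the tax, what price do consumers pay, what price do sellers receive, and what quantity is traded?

Without the tax, 324 − 6p = p + 261 gives 7p = 63, so p* = $9 and q* = 270.
With the tax collected from sellers, supply shifts: qs = (p − 7) + 261.
New equilibrium: consumers pay $10, sellers receive $3, q = 264. (Wedge: pb − ps = 7.)
The less price-elastic side of the market bears the larger share of a per-unit tax.

Consumers pay $10; sellers receive $3; quantity = 264.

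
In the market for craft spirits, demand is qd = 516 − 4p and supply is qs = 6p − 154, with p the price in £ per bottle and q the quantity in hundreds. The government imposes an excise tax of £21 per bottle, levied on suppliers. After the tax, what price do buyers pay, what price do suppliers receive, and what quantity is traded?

Buyers pay £79.6; suppliers receive £58.6; quantity = 197.6.

Before the tax: set 516 − 4p = 6p − 154 → p* = £67, q* = 248.
With the tax collected from suppliers, supply shifts: qs = 6(p − 21) − 154.
New equilibrium: buyers pay £79.6, suppliers receive £58.6, q = 197.6. (Wedge: pb − ps = 21.)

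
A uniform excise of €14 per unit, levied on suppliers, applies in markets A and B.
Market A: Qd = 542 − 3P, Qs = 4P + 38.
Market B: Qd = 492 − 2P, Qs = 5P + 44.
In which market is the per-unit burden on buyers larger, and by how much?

Market B, by €2.

Market A: pre-tax P* = €72, Q* = 326; post-tax Q = 302; per-unit burden on buyers = €8.
Market B: pre-tax P* = €64, Q* = 364; post-tax Q = 344; per-unit burden on buyers = €10.
Difference: €8 vs €10 → market B is larger by €2.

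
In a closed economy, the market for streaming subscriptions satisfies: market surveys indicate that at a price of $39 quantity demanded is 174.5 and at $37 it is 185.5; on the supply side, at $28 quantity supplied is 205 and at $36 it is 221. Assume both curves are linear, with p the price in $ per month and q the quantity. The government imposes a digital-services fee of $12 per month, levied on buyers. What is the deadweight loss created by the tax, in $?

Demand slope: (185.5 − 174.5)/(37 − 39) = -5.5, so qd = 389 − 5.5p.
Supply slope: (221 − 205)/(36 − 28) = 2, so qs = 2p + 149.
Without the tax, 389 − 5.5p = 2p + 149 gives 7.5p = 240, so p* = $32 and q* = 213.
With the tax collected from buyers, demand (in seller-price terms) shifts: qd = 389 − 5.5(p + 12).
Solving gives q = 195.4 with buyers paying $35.2 and producers receiving $23.2 (the $12 wedge).
Quantity falls by |ΔQ| = |213 − 195.4| = 17.6.
DWL = ½ · t · |ΔQ| = ½ · 12 · 17.6 = $105.6.

Deadweight loss = $105.6.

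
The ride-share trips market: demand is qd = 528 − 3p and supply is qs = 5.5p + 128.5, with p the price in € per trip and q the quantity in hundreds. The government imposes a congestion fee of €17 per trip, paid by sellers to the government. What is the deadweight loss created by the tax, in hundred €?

Deadweight loss = €280.5 hundred.

Before the tax: set 528 − 3p = 5.5p + 128.5 → p* = €47, q* = 387.
With the tax collected from sellers, supply shifts: qs = 5.5(p − 17) + 128.5.
Solving gives q = 354 with buyers paying €58 and sellers receiving €41 (the €17 wedge).
Quantity falls by |ΔQ| = |387 − 354| = 33.
DWL = ½ · t · |ΔQ| = ½ · 17 · 33 = €280.5.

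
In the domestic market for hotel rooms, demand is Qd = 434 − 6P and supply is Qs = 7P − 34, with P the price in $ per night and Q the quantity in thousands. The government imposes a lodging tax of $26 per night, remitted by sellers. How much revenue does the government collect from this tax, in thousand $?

Tax revenue = $3484 thousand.

Before the tax: set 434 − 6P = 7P − 34 → P* = $36, Q* = 218.
With the tax collected from sellers, supply shifts: Qs = 7(P − 26) − 34.
New equilibrium: buyers pay $50, sellers receive $24, Q = 134. (Wedge: Pb − Ps = 26.)
Revenue = t · Q = 26 · 134 = $3484.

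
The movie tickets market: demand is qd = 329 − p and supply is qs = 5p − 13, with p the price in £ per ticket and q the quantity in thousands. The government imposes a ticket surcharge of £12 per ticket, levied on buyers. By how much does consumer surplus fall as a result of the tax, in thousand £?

Without the tax, 329 − p = 5p − 13 gives 6p = 342, so p* = £57 and q* = 272.
With the tax collected from buyers, demand (in seller-price terms) shifts: qd = 329 − (p + 12).
Solving gives q = 262 with buyers paying £67 and producers receiving £55 (the £12 wedge).
ΔCS is the trapezoid between Q = 262 and Q = 272 of height £10: ½ · (272 + 262) · 10 = £2670.

Consumer surplus falls by £2670 thousand.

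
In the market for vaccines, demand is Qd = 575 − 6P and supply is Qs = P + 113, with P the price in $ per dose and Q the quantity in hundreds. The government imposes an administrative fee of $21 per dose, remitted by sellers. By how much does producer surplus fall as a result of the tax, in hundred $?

Before the tax: set 575 − 6P = P + 113 → P* = $66, Q* = 179.
With the tax collected from sellers, supply shifts: Qs = (P − 21) + 113.
New equilibrium: buyers pay $69, sellers receive $48, Q = 161. (Wedge: Pb − Ps = 21.)
ΔPS is the trapezoid between Q = 161 and Q = 179 of height $18: ½ · (179 + 161) · 18 = $3060.

Producer surplus falls by $3060 hundred.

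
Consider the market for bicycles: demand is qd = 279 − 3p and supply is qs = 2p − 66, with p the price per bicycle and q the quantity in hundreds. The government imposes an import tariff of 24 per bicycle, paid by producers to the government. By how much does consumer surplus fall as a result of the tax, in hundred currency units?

Consumer surplus falls by 552.96 hundred.

Without the tax, 279 − 3p = 2p − 66 gives 5p = 345, so p* = 69 and q* = 72.
With the tax collected from producers, supply shifts: qs = 2(p − 24) − 66.
Solving gives q = 43.2 with consumers paying 78.6 and producers receiving 54.6 (the 24 wedge).
ΔCS is the trapezoid between Q = 43.2 and Q = 72 of height 9.6: ½ · (72 + 43.2) · 9.6 = 552.96.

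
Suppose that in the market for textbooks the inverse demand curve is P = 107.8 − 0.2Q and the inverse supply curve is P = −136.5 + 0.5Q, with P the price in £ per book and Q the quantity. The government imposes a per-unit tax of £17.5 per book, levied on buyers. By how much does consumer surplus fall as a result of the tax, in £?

Consumer surplus falls by £1682.5.

Rewrite in direct form: Qd = 539 − 5P and Qs = 2P + 273.
Without the tax, 539 − 5P = 2P + 273 gives 7P = 266, so P* = £38 and Q* = 349.
With the tax collected from buyers, demand (in seller-price terms) shifts: Qd = 539 − 5(P + 17.5).
Solving gives Q = 324 with buyers paying £43 and sellers receiving £25.5 (the £17.5 wedge).
ΔCS is the trapezoid between Q = 324 and Q = 349 of height £5: ½ · (349 + 324) · 5 = £1682.5.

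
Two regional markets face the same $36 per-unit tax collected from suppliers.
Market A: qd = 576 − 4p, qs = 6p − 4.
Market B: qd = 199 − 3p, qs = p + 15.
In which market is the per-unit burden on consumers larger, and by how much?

Market A, by $12.6.

Market A: pre-tax p* = $58, q* = 344; post-tax q = 257.6; per-unit burden on consumers = $21.6.
Market B: pre-tax p* = $46, q* = 61; post-tax q = 34; per-unit burden on consumers = $9.
Difference: $21.6 vs $9 → market A is larger by $12.6.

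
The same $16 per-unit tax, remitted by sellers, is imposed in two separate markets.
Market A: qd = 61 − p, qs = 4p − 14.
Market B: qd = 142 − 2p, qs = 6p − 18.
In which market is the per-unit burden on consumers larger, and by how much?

Market A: pre-tax p* = $15, q* = 46; post-tax q = 33.2; per-unit burden on consumers = $12.8.
Market B: pre-tax p* = $20, q* = 102; post-tax q = 78; per-unit burden on consumers = $12.
Difference: $12.8 vs $12 → market A is larger by $0.8.

Market A, by $0.8.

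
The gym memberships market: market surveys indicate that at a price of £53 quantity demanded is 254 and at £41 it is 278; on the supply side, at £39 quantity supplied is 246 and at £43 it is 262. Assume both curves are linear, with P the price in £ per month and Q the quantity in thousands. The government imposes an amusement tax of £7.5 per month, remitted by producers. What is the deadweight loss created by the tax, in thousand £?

Deadweight loss = £37.5 thousand.

Demand slope: (278 − 254)/(41 − 53) = -2, so Qd = 360 − 2P.
Supply slope: (262 − 246)/(43 − 39) = 4, so Qs = 4P + 90.
Before the tax: set 360 − 2P = 4P + 90 → P* = £45, Q* = 270.
With the tax collected from producers, supply shifts: Qs = 4(P − 7.5) + 90.
New equilibrium: buyers pay £50, producers receive £42.5, Q = 260. (Wedge: Pb − Ps = 7.5.)
Quantity falls by |ΔQ| = |270 − 260| = 10.
DWL = ½ · t · |ΔQ| = ½ · 7.5 · 10 = £37.5.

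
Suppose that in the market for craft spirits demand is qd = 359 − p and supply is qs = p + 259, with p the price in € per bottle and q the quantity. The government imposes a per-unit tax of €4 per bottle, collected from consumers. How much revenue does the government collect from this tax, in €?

Without the tax, 359 − p = p + 259 gives 2p = 100, so p* = €50 and q* = 309.
With the tax collected from consumers, demand (in seller-price terms) shifts: qd = 359 − (p + 4).
Solving gives q = 307 with consumers paying €52 and sellers receiving €48 (the €4 wedge).
Revenue = t · Q = 4 · 307 = €1228.

Tax revenue = €1228.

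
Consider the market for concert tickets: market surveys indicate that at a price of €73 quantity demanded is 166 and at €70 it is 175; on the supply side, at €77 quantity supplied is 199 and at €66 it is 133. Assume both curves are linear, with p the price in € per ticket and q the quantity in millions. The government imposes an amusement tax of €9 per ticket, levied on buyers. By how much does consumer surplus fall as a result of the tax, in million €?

Demand slope: (175 − 166)/(70 − 73) = -3, so qd = 385 − 3p.
Supply slope: (133 − 199)/(66 − 77) = 6, so qs = 6p − 263.
Before the tax: set 385 − 3p = 6p − 263 → p* = €72, q* = 169.
With the tax collected from buyers, demand (in seller-price terms) shifts: qd = 385 − 3(p + 9).
New equilibrium: buyers pay €78, suppliers receive €69, q = 151. (Wedge: pb − ps = 9.)
ΔCS is the trapezoid between Q = 151 and Q = 169 of height €6: ½ · (169 + 151) · 6 = €960.

Consumer surplus falls by €960 million.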